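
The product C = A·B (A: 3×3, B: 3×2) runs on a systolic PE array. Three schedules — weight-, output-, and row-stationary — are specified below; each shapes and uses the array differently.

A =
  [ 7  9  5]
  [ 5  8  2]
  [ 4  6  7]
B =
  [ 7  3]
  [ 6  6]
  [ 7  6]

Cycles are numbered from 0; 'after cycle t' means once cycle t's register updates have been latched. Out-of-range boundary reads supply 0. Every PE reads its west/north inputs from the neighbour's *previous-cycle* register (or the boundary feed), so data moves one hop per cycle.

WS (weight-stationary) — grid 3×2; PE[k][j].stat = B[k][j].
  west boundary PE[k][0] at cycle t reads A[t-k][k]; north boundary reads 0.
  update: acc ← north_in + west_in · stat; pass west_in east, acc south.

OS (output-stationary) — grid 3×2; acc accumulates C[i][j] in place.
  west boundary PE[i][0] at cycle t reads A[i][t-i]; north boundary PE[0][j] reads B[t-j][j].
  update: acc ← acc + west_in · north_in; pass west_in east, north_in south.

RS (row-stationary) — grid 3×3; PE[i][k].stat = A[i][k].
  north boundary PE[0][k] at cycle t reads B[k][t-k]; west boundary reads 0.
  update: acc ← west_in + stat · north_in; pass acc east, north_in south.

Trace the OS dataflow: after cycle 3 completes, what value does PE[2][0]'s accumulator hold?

OS (3×2). Following PE[2][0] plus its west/north inputs:
  c0 r1c0: 0 / 0 / 0
  c0 r2c0: 0 / 0 / 0
  c1 r1c0: 35 / 5 / 7
  c1 r2c0: 0 / 0 / 0
  c2 r1c0: 83 / 8 / 6
  c2 r2c0: 28 / 4 / 7
  c3 r1c0: 97 / 2 / 7
  c3 r2c0: 64 / 6 / 6

PE[2][0].acc = 64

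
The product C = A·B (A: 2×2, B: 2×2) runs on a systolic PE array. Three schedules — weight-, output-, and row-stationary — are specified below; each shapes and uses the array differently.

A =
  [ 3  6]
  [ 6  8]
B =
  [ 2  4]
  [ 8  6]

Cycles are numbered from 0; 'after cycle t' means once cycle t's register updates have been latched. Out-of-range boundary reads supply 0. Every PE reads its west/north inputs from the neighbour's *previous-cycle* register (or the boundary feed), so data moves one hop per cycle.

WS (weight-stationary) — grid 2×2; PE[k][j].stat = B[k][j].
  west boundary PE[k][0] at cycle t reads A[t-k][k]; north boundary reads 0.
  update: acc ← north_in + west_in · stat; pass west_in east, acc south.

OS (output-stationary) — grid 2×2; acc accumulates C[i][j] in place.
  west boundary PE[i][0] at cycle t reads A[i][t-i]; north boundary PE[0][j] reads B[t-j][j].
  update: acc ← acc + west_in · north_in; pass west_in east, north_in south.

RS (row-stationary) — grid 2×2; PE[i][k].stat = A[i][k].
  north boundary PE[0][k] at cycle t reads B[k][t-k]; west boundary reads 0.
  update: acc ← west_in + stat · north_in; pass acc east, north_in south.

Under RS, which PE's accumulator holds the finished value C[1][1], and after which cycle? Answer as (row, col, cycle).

(row, col, cycle) = (1, 1, 3)

Under RS, C[1][1] lands at PE[1][1]:
  c0 r1c1: 0 / 0 / 0
  c1 r1c1: 0 / 0 / 0
  c2 r1c1: 76 / 76 / 8
  c3 r1c1: 72 / 72 / 6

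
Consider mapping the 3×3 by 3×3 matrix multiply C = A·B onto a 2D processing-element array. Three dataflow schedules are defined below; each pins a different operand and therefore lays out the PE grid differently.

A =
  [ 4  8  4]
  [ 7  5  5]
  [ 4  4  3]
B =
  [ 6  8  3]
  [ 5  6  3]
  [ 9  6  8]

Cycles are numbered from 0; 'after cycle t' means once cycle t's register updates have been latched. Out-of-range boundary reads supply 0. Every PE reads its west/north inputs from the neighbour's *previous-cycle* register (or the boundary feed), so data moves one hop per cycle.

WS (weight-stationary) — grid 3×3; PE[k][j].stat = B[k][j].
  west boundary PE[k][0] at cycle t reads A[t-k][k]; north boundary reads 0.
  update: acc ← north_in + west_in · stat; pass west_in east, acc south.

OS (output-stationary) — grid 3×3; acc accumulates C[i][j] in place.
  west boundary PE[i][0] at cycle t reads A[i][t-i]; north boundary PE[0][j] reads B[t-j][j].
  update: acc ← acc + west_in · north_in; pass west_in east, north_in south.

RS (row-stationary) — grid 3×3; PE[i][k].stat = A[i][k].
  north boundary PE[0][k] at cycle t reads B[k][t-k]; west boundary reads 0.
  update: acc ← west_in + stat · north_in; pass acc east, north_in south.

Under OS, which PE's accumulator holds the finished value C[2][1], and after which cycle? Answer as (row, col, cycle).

OS: C[2][1] accumulates in PE[2][1]:
  @0  [2,1]  acc 0  |  →0  ↓0
  @1  [2,1]  acc 0  |  →0  ↓0
  @2  [2,1]  acc 0  |  →0  ↓0
  @3  [2,1]  acc 32  |  →4  ↓8
  @4  [2,1]  acc 56  |  →4  ↓6
  @5  [2,1]  acc 74  |  →3  ↓6

(row, col, cycle) = (2, 1, 5)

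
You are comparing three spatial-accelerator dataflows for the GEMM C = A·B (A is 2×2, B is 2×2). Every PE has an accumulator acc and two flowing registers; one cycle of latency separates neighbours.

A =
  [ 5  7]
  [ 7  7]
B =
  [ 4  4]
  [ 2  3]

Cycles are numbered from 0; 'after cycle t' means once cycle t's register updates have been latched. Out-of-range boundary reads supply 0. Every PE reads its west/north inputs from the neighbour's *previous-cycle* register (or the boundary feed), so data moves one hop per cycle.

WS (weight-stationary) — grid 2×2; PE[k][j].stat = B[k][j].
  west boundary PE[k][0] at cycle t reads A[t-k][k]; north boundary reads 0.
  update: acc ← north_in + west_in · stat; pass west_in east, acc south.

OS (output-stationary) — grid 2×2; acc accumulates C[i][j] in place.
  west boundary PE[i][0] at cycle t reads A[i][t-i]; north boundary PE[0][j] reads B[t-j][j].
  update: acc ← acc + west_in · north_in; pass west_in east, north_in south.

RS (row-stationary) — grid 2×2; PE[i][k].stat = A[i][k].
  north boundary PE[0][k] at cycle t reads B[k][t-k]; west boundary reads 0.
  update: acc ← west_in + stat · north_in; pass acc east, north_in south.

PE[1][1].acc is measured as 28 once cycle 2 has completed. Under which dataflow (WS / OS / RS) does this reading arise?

WS [2×2] PE[1][1] across cycles:
  0: (1,1).acc=0  regs=<0,0>
  1: (1,1).acc=0  regs=<0,0>
  2: (1,1).acc=41  regs=<7,41>
OS [2×2] PE[1][1] across cycles:
  0: (1,1).acc=0  regs=<0,0>
  1: (1,1).acc=0  regs=<0,0>
  2: (1,1).acc=28  regs=<7,4>
RS [2×2] PE[1][1] across cycles:
  0: (1,1).acc=0  regs=<0,0>
  1: (1,1).acc=0  regs=<0,0>
  2: (1,1).acc=42  regs=<42,2>

dataflow = OS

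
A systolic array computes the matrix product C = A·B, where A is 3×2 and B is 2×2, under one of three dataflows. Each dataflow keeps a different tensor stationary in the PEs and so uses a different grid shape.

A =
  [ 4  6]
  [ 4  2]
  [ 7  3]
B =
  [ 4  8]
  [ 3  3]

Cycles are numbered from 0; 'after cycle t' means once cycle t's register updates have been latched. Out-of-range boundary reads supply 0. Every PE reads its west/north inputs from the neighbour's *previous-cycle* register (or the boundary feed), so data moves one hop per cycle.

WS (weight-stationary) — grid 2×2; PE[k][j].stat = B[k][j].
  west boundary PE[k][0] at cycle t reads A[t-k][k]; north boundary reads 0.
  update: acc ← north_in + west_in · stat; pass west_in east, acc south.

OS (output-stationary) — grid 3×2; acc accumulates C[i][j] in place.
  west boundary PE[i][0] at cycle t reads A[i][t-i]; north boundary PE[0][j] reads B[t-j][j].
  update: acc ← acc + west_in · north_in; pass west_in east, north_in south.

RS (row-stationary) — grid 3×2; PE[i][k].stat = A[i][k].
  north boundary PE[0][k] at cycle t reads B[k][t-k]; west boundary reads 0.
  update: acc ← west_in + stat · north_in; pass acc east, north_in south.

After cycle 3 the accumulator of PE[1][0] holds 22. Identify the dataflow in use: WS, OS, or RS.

Under WS (2×2), PE[1][0]:
  c0 r1c0: 0 / 0 / 0
  c1 r1c0: 34 / 6 / 34
  c2 r1c0: 22 / 2 / 22
  c3 r1c0: 37 / 3 / 37
Under OS (3×2), PE[1][0]:
  c0 r1c0: 0 / 0 / 0
  c1 r1c0: 16 / 4 / 4
  c2 r1c0: 22 / 2 / 3
  c3 r1c0: 22 / 0 / 0
Under RS (3×2), PE[1][0]:
  c0 r1c0: 0 / 0 / 0
  c1 r1c0: 16 / 16 / 4
  c2 r1c0: 32 / 32 / 8
  c3 r1c0: 0 / 0 / 0

dataflow = OS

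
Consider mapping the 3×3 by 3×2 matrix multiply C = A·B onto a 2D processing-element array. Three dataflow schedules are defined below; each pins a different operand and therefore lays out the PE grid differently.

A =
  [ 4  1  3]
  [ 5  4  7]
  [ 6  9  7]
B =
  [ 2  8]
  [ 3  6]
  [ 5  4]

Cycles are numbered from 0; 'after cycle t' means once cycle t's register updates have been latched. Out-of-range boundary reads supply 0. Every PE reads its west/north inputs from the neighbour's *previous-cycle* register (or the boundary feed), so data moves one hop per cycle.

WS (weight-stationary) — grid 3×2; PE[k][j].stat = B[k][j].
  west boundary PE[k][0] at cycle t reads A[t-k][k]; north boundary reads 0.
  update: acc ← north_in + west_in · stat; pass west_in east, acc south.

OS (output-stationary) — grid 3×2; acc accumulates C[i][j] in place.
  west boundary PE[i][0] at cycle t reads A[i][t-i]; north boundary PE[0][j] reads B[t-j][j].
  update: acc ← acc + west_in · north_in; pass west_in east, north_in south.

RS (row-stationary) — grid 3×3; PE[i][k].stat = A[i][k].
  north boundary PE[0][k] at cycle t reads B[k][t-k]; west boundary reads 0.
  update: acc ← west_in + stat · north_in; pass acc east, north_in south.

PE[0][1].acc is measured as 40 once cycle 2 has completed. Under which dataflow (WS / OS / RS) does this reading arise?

dataflow = WS

WS (3×2 grid), PE[0][1]:
  0: (0,1).acc=0  regs=<0,0>
  1: (0,1).acc=32  regs=<4,32>
  2: (0,1).acc=40  regs=<5,40>
OS (3×2 grid), PE[0][1]:
  0: (0,1).acc=0  regs=<0,0>
  1: (0,1).acc=32  regs=<4,8>
  2: (0,1).acc=38  regs=<1,6>
RS (3×3 grid), PE[0][1]:
  0: (0,1).acc=0  regs=<0,0>
  1: (0,1).acc=11  regs=<11,3>
  2: (0,1).acc=38  regs=<38,6>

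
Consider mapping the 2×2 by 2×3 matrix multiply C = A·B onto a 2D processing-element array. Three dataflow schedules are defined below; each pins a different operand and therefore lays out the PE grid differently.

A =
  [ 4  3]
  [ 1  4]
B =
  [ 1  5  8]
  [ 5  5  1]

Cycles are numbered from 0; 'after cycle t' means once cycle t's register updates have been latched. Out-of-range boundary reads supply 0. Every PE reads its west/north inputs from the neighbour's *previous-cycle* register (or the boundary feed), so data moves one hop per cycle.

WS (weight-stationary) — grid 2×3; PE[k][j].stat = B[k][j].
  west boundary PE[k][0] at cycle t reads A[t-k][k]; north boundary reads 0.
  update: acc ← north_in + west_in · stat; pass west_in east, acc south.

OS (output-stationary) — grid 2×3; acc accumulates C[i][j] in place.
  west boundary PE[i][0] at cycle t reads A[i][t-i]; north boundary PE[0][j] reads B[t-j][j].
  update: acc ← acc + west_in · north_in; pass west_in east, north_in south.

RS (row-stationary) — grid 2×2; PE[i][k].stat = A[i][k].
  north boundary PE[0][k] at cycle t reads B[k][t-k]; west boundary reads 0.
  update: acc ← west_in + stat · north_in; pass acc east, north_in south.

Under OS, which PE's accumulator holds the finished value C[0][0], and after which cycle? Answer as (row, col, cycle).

OS — PE[0][0] is where C[0][0] collects:
  0: (0,0).acc=4  regs=<4,1>
  1: (0,0).acc=19  regs=<3,5>

(row, col, cycle) = (0, 0, 1)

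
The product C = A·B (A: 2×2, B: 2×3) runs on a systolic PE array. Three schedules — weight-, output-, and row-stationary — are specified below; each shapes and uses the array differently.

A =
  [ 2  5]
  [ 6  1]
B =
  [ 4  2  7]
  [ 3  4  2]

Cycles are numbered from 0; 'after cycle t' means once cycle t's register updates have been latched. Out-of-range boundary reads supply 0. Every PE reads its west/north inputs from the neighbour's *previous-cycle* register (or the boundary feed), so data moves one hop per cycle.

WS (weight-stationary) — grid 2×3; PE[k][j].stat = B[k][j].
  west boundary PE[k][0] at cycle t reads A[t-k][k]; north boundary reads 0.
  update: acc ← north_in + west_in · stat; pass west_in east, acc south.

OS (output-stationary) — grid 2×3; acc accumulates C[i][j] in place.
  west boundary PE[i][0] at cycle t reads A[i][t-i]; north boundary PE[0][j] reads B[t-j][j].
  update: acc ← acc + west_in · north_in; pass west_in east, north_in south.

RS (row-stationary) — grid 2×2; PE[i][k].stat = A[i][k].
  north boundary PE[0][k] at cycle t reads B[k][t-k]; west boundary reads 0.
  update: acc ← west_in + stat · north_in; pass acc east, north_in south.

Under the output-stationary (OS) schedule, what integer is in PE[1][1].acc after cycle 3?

Tracing OS — 2×3 array, target PE[1][1]:
  c0 r0c1: 0 / 0 / 0
  c0 r1c0: 0 / 0 / 0
  c0 r1c1: 0 / 0 / 0
  c1 r0c1: 4 / 2 / 2
  c1 r1c0: 24 / 6 / 4
  c1 r1c1: 0 / 0 / 0
  c2 r0c1: 24 / 5 / 4
  c2 r1c0: 27 / 1 / 3
  c2 r1c1: 12 / 6 / 2
  c3 r0c1: 24 / 0 / 0
  c3 r1c0: 27 / 0 / 0
  c3 r1c1: 16 / 1 / 4

PE[1][1].acc = 16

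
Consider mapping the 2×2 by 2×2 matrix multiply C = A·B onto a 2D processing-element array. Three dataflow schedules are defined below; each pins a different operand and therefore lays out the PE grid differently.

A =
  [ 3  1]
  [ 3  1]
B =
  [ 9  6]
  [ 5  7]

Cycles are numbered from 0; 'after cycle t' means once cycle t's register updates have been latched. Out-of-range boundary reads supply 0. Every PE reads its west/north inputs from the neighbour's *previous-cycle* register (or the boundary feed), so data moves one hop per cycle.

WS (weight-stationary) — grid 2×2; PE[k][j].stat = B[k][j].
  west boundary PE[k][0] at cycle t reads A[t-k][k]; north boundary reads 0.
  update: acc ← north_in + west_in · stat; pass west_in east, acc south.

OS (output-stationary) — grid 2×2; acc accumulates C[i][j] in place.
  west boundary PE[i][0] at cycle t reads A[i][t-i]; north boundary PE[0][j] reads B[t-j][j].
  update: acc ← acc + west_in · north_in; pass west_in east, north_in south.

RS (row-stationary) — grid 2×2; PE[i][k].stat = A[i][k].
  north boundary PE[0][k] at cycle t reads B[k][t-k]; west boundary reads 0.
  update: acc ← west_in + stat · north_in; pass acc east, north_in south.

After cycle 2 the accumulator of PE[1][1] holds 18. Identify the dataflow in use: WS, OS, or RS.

— WS: 2×2; PE[1][1] trace:
  [0] (1,1) acc=0 (h:0 v:0)
  [1] (1,1) acc=0 (h:0 v:0)
  [2] (1,1) acc=25 (h:1 v:25)
— OS: 2×2; PE[1][1] trace:
  [0] (1,1) acc=0 (h:0 v:0)
  [1] (1,1) acc=0 (h:0 v:0)
  [2] (1,1) acc=18 (h:3 v:6)
— RS: 2×2; PE[1][1] trace:
  [0] (1,1) acc=0 (h:0 v:0)
  [1] (1,1) acc=0 (h:0 v:0)
  [2] (1,1) acc=32 (h:32 v:5)

dataflow = OS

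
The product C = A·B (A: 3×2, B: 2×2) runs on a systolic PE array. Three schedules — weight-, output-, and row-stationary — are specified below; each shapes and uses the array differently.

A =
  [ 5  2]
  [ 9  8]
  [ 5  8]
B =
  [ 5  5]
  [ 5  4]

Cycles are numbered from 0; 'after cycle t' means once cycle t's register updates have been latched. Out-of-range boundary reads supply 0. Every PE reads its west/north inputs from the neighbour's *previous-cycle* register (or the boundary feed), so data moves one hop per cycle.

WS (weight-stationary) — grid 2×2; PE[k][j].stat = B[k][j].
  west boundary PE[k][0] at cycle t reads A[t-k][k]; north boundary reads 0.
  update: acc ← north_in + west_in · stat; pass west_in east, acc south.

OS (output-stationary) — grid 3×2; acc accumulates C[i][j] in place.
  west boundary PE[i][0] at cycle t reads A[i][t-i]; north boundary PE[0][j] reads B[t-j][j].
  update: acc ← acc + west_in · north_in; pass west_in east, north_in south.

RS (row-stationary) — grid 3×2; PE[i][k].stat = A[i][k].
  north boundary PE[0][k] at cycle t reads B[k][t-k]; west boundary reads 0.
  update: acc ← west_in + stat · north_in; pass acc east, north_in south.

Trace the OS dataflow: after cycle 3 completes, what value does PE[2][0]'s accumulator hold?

PE[2][0].acc = 65

OS (3×2). Following PE[2][0] plus its west/north inputs:
  cycle 0: PE[1][0] → acc 0, east 0, south 0
  cycle 0: PE[2][0] → acc 0, east 0, south 0
  cycle 1: PE[1][0] → acc 45, east 9, south 5
  cycle 1: PE[2][0] → acc 0, east 0, south 0
  cycle 2: PE[1][0] → acc 85, east 8, south 5
  cycle 2: PE[2][0] → acc 25, east 5, south 5
  cycle 3: PE[1][0] → acc 85, east 0, south 0
  cycle 3: PE[2][0] → acc 65, east 8, south 5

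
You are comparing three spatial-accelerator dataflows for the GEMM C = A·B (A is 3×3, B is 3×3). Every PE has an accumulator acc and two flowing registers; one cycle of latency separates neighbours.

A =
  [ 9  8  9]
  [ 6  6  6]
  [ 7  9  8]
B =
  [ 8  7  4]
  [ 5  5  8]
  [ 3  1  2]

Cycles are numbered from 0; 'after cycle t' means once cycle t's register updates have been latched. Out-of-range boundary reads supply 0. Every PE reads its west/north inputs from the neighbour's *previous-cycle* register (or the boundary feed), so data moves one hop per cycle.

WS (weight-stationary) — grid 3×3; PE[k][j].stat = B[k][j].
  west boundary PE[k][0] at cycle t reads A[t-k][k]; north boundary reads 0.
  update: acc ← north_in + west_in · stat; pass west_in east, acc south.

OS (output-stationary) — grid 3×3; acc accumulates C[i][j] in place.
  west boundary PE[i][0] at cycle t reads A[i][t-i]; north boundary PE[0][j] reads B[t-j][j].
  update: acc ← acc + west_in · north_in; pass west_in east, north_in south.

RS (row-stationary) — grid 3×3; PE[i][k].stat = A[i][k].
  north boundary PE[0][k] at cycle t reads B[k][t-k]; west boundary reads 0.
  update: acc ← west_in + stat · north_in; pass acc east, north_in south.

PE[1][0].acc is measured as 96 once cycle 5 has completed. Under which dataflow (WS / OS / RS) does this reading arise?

Under WS (3×3), PE[1][0]:
  step 0 · PE1,0: acc=0; fwd→0 fwd↓0
  step 1 · PE1,0: acc=112; fwd→8 fwd↓112
  step 2 · PE1,0: acc=78; fwd→6 fwd↓78
  step 3 · PE1,0: acc=101; fwd→9 fwd↓101
  step 4 · PE1,0: acc=0; fwd→0 fwd↓0
  step 5 · PE1,0: acc=0; fwd→0 fwd↓0
Under OS (3×3), PE[1][0]:
  step 0 · PE1,0: acc=0; fwd→0 fwd↓0
  step 1 · PE1,0: acc=48; fwd→6 fwd↓8
  step 2 · PE1,0: acc=78; fwd→6 fwd↓5
  step 3 · PE1,0: acc=96; fwd→6 fwd↓3
  step 4 · PE1,0: acc=96; fwd→0 fwd↓0
  step 5 · PE1,0: acc=96; fwd→0 fwd↓0
Under RS (3×3), PE[1][0]:
  step 0 · PE1,0: acc=0; fwd→0 fwd↓0
  step 1 · PE1,0: acc=48; fwd→48 fwd↓8
  step 2 · PE1,0: acc=42; fwd→42 fwd↓7
  step 3 · PE1,0: acc=24; fwd→24 fwd↓4
  step 4 · PE1,0: acc=0; fwd→0 fwd↓0
  step 5 · PE1,0: acc=0; fwd→0 fwd↓0

dataflow = OS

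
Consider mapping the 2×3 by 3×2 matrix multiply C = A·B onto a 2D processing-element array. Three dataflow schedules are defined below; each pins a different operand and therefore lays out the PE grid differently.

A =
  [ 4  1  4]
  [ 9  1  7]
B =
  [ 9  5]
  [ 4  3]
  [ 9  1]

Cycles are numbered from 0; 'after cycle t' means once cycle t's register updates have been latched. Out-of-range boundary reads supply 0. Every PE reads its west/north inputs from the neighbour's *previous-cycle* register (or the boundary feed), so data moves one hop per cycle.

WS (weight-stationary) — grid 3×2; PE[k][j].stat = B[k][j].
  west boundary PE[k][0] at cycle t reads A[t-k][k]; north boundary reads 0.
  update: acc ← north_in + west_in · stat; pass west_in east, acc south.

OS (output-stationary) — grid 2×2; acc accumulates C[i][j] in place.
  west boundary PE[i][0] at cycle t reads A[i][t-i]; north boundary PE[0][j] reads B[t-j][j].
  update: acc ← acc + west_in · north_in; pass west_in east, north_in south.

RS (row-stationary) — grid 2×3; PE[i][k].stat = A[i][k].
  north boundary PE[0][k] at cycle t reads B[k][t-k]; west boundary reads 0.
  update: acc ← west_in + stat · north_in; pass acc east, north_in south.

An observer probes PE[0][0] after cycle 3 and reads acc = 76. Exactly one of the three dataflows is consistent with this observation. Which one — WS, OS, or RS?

WS [3×2] PE[0][0] across cycles:
  step 0 · PE0,0: acc=36; fwd→4 fwd↓36
  step 1 · PE0,0: acc=81; fwd→9 fwd↓81
  step 2 · PE0,0: acc=0; fwd→0 fwd↓0
  step 3 · PE0,0: acc=0; fwd→0 fwd↓0
OS [2×2] PE[0][0] across cycles:
  step 0 · PE0,0: acc=36; fwd→4 fwd↓9
  step 1 · PE0,0: acc=40; fwd→1 fwd↓4
  step 2 · PE0,0: acc=76; fwd→4 fwd↓9
  step 3 · PE0,0: acc=76; fwd→0 fwd↓0
RS [2×3] PE[0][0] across cycles:
  step 0 · PE0,0: acc=36; fwd→36 fwd↓9
  step 1 · PE0,0: acc=20; fwd→20 fwd↓5
  step 2 · PE0,0: acc=0; fwd→0 fwd↓0
  step 3 · PE0,0: acc=0; fwd→0 fwd↓0

dataflow = OS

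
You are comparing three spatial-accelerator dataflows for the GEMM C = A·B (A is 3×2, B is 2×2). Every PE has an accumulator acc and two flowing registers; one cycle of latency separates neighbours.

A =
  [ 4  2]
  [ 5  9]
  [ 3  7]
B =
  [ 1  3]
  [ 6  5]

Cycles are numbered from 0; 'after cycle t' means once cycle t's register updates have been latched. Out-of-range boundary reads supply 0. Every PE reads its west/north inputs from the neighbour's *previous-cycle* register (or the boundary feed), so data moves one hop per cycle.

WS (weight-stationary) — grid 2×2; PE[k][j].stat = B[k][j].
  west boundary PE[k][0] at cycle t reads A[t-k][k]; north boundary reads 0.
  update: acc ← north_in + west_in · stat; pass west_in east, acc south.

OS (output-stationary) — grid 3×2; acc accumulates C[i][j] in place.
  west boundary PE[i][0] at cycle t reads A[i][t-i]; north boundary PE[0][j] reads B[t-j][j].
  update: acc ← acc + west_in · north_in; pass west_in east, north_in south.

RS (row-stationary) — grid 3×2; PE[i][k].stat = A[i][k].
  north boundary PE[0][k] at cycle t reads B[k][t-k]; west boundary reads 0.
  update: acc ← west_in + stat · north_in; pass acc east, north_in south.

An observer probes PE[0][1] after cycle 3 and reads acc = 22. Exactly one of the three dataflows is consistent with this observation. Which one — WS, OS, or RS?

dataflow = OS

— WS: 2×2; PE[0][1] trace:
  cycle 0: PE[0][1] → acc 0, east 0, south 0
  cycle 1: PE[0][1] → acc 12, east 4, south 12
  cycle 2: PE[0][1] → acc 15, east 5, south 15
  cycle 3: PE[0][1] → acc 9, east 3, south 9
— OS: 3×2; PE[0][1] trace:
  cycle 0: PE[0][1] → acc 0, east 0, south 0
  cycle 1: PE[0][1] → acc 12, east 4, south 3
  cycle 2: PE[0][1] → acc 22, east 2, south 5
  cycle 3: PE[0][1] → acc 22, east 0, south 0
— RS: 3×2; PE[0][1] trace:
  cycle 0: PE[0][1] → acc 0, east 0, south 0
  cycle 1: PE[0][1] → acc 16, east 16, south 6
  cycle 2: PE[0][1] → acc 22, east 22, south 5
  cycle 3: PE[0][1] → acc 0, east 0, south 0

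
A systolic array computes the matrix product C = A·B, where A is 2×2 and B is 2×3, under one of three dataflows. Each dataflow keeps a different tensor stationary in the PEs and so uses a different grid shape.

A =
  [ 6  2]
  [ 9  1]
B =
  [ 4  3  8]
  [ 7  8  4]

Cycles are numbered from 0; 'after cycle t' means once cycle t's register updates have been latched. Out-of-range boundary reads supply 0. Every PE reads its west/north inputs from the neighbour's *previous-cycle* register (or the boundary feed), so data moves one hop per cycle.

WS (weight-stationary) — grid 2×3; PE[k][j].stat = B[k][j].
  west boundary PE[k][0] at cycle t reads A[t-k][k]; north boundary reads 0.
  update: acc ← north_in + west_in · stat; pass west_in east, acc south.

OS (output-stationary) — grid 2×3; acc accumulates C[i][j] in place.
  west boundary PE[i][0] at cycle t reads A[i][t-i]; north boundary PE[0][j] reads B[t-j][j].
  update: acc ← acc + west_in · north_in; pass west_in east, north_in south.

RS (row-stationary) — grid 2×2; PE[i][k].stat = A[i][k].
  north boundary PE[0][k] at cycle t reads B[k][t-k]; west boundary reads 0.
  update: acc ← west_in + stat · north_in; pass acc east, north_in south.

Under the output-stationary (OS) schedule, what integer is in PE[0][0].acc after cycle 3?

PE[0][0].acc = 38

OS on a 2×3 grid — tracing PE[0][0] and its feeders:
  cycle 0: PE[0][0] → acc 24, east 6, south 4
  cycle 1: PE[0][0] → acc 38, east 2, south 7
  cycle 2: PE[0][0] → acc 38, east 0, south 0
  cycle 3: PE[0][0] → acc 38, east 0, south 0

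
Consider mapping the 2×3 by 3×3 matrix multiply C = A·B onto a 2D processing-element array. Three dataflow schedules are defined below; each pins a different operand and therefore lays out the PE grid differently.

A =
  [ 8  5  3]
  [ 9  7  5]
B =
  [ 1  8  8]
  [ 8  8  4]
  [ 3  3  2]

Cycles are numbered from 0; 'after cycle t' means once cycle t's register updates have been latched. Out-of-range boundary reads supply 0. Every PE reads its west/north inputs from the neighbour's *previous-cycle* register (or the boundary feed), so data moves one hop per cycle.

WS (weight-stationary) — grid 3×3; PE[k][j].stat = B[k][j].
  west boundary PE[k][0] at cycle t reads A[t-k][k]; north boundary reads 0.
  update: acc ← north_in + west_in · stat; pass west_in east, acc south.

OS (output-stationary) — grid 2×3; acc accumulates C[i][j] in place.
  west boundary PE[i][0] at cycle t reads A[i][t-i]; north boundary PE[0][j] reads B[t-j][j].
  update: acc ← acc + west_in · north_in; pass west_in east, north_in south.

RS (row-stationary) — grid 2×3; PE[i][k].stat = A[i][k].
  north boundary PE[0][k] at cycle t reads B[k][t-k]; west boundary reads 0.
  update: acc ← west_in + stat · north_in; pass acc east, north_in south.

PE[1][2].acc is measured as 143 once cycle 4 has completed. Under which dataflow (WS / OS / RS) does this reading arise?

Under WS (3×3), PE[1][2]:
  after 0 — PE[1][2] acc=0, pass-E 0, pass-S 0
  after 1 — PE[1][2] acc=0, pass-E 0, pass-S 0
  after 2 — PE[1][2] acc=0, pass-E 0, pass-S 0
  after 3 — PE[1][2] acc=84, pass-E 5, pass-S 84
  after 4 — PE[1][2] acc=100, pass-E 7, pass-S 100
Under OS (2×3), PE[1][2]:
  after 0 — PE[1][2] acc=0, pass-E 0, pass-S 0
  after 1 — PE[1][2] acc=0, pass-E 0, pass-S 0
  after 2 — PE[1][2] acc=0, pass-E 0, pass-S 0
  after 3 — PE[1][2] acc=72, pass-E 9, pass-S 8
  after 4 — PE[1][2] acc=100, pass-E 7, pass-S 4
Under RS (2×3), PE[1][2]:
  after 0 — PE[1][2] acc=0, pass-E 0, pass-S 0
  after 1 — PE[1][2] acc=0, pass-E 0, pass-S 0
  after 2 — PE[1][2] acc=0, pass-E 0, pass-S 0
  after 3 — PE[1][2] acc=80, pass-E 80, pass-S 3
  after 4 — PE[1][2] acc=143, pass-E 143, pass-S 3

dataflow = RS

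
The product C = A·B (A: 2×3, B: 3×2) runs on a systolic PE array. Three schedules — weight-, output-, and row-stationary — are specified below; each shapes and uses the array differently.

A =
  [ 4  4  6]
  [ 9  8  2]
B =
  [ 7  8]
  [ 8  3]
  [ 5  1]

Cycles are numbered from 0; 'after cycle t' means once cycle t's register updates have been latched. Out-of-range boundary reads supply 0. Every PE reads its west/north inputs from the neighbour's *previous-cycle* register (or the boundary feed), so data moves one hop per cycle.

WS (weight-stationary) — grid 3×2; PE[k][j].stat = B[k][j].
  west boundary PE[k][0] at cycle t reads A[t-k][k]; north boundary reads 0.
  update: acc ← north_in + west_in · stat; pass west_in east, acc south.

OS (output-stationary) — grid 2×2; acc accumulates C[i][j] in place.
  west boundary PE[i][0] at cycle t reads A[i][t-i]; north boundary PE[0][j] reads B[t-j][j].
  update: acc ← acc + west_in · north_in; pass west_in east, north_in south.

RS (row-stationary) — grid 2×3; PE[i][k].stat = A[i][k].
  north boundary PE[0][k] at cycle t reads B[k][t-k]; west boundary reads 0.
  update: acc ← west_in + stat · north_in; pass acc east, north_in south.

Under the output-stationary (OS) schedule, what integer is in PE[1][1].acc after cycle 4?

PE[1][1].acc = 98

Tracing OS — 2×2 array, target PE[1][1]:
  @0  [0,1]  acc 0  |  →0  ↓0
  @0  [1,0]  acc 0  |  →0  ↓0
  @0  [1,1]  acc 0  |  →0  ↓0
  @1  [0,1]  acc 32  |  →4  ↓8
  @1  [1,0]  acc 63  |  →9  ↓7
  @1  [1,1]  acc 0  |  →0  ↓0
  @2  [0,1]  acc 44  |  →4  ↓3
  @2  [1,0]  acc 127  |  →8  ↓8
  @2  [1,1]  acc 72  |  →9  ↓8
  @3  [0,1]  acc 50  |  →6  ↓1
  @3  [1,0]  acc 137  |  →2  ↓5
  @3  [1,1]  acc 96  |  →8  ↓3
  @4  [0,1]  acc 50  |  →0  ↓0
  @4  [1,0]  acc 137  |  →0  ↓0
  @4  [1,1]  acc 98  |  →2  ↓1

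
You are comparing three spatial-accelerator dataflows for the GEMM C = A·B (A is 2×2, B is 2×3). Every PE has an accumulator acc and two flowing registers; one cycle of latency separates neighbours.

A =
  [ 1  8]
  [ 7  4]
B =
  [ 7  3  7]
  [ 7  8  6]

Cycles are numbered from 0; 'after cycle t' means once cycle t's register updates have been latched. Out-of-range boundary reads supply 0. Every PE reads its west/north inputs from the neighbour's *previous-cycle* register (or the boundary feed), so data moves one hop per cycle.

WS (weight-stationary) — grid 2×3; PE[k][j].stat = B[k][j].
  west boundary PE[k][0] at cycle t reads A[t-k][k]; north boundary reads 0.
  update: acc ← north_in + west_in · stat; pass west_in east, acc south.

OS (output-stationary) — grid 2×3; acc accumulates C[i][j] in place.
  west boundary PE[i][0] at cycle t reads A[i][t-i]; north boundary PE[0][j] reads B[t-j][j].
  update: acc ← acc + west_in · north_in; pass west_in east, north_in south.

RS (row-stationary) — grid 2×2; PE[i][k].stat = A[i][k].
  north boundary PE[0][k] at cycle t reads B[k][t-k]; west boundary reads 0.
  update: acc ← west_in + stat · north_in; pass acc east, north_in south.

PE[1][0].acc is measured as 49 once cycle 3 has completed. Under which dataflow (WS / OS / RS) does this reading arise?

— WS: 2×3; PE[1][0] trace:
  step 0 · PE1,0: acc=0; fwd→0 fwd↓0
  step 1 · PE1,0: acc=63; fwd→8 fwd↓63
  step 2 · PE1,0: acc=77; fwd→4 fwd↓77
  step 3 · PE1,0: acc=0; fwd→0 fwd↓0
— OS: 2×3; PE[1][0] trace:
  step 0 · PE1,0: acc=0; fwd→0 fwd↓0
  step 1 · PE1,0: acc=49; fwd→7 fwd↓7
  step 2 · PE1,0: acc=77; fwd→4 fwd↓7
  step 3 · PE1,0: acc=77; fwd→0 fwd↓0
— RS: 2×2; PE[1][0] trace:
  step 0 · PE1,0: acc=0; fwd→0 fwd↓0
  step 1 · PE1,0: acc=49; fwd→49 fwd↓7
  step 2 · PE1,0: acc=21; fwd→21 fwd↓3
  step 3 · PE1,0: acc=49; fwd→49 fwd↓7

dataflow = RS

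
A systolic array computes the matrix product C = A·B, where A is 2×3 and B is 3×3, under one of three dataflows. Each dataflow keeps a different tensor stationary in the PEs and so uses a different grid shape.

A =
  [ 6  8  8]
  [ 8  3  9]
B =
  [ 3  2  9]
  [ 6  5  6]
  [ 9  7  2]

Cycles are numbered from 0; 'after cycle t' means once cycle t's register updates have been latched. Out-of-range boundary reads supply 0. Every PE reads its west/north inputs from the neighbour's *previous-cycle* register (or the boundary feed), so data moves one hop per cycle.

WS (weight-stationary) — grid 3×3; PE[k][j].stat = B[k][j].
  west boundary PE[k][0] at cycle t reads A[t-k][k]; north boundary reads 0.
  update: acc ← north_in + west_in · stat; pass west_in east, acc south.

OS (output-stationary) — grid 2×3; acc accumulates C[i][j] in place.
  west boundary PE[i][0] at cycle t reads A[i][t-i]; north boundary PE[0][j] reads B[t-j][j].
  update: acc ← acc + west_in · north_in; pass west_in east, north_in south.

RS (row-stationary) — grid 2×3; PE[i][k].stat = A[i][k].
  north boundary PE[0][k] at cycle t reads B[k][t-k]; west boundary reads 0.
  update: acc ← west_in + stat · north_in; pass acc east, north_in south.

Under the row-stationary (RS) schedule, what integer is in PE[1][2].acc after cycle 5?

PE[1][2].acc = 108

RS (2×3). Following PE[1][2] plus its west/north inputs:
  step 0 · PE0,2: acc=0; fwd→0 fwd↓0
  step 0 · PE1,1: acc=0; fwd→0 fwd↓0
  step 0 · PE1,2: acc=0; fwd→0 fwd↓0
  step 1 · PE0,2: acc=0; fwd→0 fwd↓0
  step 1 · PE1,1: acc=0; fwd→0 fwd↓0
  step 1 · PE1,2: acc=0; fwd→0 fwd↓0
  step 2 · PE0,2: acc=138; fwd→138 fwd↓9
  step 2 · PE1,1: acc=42; fwd→42 fwd↓6
  step 2 · PE1,2: acc=0; fwd→0 fwd↓0
  step 3 · PE0,2: acc=108; fwd→108 fwd↓7
  step 3 · PE1,1: acc=31; fwd→31 fwd↓5
  step 3 · PE1,2: acc=123; fwd→123 fwd↓9
  step 4 · PE0,2: acc=118; fwd→118 fwd↓2
  step 4 · PE1,1: acc=90; fwd→90 fwd↓6
  step 4 · PE1,2: acc=94; fwd→94 fwd↓7
  step 5 · PE0,2: acc=0; fwd→0 fwd↓0
  step 5 · PE1,1: acc=0; fwd→0 fwd↓0
  step 5 · PE1,2: acc=108; fwd→108 fwd↓2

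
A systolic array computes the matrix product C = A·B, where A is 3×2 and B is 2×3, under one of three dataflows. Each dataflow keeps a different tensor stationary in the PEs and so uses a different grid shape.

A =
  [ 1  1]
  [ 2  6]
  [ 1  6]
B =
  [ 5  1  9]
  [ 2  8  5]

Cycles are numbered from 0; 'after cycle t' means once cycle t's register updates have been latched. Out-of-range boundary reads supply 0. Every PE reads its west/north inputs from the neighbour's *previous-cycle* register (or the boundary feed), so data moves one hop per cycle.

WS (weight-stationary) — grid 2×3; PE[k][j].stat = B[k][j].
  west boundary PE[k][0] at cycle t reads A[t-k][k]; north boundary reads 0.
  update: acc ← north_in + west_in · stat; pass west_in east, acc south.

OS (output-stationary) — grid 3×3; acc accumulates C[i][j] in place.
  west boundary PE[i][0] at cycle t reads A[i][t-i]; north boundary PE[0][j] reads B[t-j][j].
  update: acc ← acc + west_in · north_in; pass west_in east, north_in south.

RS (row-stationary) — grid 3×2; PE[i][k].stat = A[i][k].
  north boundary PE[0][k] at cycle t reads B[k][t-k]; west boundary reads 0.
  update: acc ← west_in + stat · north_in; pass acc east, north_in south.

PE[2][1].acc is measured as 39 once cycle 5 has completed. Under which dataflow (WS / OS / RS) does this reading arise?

WS (2×3): PE[2][1] does not exist.
OS [3×3] PE[2][1] across cycles:
  step 0 · PE2,1: acc=0; fwd→0 fwd↓0
  step 1 · PE2,1: acc=0; fwd→0 fwd↓0
  step 2 · PE2,1: acc=0; fwd→0 fwd↓0
  step 3 · PE2,1: acc=1; fwd→1 fwd↓1
  step 4 · PE2,1: acc=49; fwd→6 fwd↓8
  step 5 · PE2,1: acc=49; fwd→0 fwd↓0
RS [3×2] PE[2][1] across cycles:
  step 0 · PE2,1: acc=0; fwd→0 fwd↓0
  step 1 · PE2,1: acc=0; fwd→0 fwd↓0
  step 2 · PE2,1: acc=0; fwd→0 fwd↓0
  step 3 · PE2,1: acc=17; fwd→17 fwd↓2
  step 4 · PE2,1: acc=49; fwd→49 fwd↓8
  step 5 · PE2,1: acc=39; fwd→39 fwd↓5

dataflow = RS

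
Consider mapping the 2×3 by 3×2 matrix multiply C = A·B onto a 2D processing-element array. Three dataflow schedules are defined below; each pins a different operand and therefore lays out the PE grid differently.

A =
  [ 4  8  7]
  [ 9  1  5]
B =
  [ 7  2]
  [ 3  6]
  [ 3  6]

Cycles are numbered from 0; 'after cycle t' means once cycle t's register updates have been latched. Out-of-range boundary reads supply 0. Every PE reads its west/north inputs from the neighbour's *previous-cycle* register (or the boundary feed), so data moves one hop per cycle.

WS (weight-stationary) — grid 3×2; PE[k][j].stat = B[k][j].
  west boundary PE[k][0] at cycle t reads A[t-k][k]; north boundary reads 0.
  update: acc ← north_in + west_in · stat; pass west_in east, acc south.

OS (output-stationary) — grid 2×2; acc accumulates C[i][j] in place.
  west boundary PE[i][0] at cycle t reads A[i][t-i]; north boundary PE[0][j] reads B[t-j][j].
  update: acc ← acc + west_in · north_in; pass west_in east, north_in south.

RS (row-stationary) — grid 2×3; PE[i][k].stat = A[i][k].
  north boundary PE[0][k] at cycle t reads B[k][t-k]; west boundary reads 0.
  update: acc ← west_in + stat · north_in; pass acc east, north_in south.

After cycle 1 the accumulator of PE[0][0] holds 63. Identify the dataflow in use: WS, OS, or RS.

dataflow = WS

Under WS (3×2), PE[0][0]:
  c0 r0c0: 28 / 4 / 28
  c1 r0c0: 63 / 9 / 63
Under OS (2×2), PE[0][0]:
  c0 r0c0: 28 / 4 / 7
  c1 r0c0: 52 / 8 / 3
Under RS (2×3), PE[0][0]:
  c0 r0c0: 28 / 28 / 7
  c1 r0c0: 8 / 8 / 2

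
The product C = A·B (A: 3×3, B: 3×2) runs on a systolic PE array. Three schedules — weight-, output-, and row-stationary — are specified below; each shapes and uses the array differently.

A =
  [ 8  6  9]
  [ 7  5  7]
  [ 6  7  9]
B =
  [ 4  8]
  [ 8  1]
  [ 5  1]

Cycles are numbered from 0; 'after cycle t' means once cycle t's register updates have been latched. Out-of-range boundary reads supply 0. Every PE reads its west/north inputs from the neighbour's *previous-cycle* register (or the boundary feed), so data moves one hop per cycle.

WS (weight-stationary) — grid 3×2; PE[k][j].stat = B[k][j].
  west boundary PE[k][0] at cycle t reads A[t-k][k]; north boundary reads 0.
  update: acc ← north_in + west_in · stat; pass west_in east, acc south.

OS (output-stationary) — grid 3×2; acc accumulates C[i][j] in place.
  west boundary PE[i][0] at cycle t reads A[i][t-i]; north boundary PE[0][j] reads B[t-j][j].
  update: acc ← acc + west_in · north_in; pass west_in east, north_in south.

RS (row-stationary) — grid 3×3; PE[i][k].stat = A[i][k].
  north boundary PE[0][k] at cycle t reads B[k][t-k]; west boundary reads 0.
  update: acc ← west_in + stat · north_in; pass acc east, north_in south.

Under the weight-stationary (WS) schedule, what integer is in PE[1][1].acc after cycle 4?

PE[1][1].acc = 55

WS (3×2). Following PE[1][1] plus its west/north inputs:
  [0] (0,1) acc=0 (h:0 v:0)
  [0] (1,0) acc=0 (h:0 v:0)
  [0] (1,1) acc=0 (h:0 v:0)
  [1] (0,1) acc=64 (h:8 v:64)
  [1] (1,0) acc=80 (h:6 v:80)
  [1] (1,1) acc=0 (h:0 v:0)
  [2] (0,1) acc=56 (h:7 v:56)
  [2] (1,0) acc=68 (h:5 v:68)
  [2] (1,1) acc=70 (h:6 v:70)
  [3] (0,1) acc=48 (h:6 v:48)
  [3] (1,0) acc=80 (h:7 v:80)
  [3] (1,1) acc=61 (h:5 v:61)
  [4] (0,1) acc=0 (h:0 v:0)
  [4] (1,0) acc=0 (h:0 v:0)
  [4] (1,1) acc=55 (h:7 v:55)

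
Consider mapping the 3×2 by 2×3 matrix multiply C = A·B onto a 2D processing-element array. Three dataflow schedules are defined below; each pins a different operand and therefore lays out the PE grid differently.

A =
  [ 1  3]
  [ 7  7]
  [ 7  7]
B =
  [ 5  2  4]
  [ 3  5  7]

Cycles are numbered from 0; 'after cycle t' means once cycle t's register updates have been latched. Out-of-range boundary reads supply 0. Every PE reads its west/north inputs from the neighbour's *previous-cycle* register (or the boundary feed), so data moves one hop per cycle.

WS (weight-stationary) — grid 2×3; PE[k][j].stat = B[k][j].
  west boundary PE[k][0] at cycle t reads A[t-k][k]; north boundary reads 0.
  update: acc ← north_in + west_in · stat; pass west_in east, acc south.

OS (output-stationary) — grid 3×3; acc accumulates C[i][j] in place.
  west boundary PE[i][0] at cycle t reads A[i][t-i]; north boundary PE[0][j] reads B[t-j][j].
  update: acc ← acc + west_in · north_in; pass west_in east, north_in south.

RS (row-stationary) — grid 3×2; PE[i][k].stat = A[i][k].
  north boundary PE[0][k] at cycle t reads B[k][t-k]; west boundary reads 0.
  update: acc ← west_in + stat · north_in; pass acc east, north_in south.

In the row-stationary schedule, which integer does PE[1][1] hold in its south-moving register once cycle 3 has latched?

register = 5

RS 3×2: PE[1][1] cycle-by-cycle (with neighbour feeds):
  c0 r0c1: 0 / 0 / 0
  c0 r1c0: 0 / 0 / 0
  c0 r1c1: 0 / 0 / 0
  c1 r0c1: 14 / 14 / 3
  c1 r1c0: 35 / 35 / 5
  c1 r1c1: 0 / 0 / 0
  c2 r0c1: 17 / 17 / 5
  c2 r1c0: 14 / 14 / 2
  c2 r1c1: 56 / 56 / 3
  c3 r0c1: 25 / 25 / 7
  c3 r1c0: 28 / 28 / 4
  c3 r1c1: 49 / 49 / 5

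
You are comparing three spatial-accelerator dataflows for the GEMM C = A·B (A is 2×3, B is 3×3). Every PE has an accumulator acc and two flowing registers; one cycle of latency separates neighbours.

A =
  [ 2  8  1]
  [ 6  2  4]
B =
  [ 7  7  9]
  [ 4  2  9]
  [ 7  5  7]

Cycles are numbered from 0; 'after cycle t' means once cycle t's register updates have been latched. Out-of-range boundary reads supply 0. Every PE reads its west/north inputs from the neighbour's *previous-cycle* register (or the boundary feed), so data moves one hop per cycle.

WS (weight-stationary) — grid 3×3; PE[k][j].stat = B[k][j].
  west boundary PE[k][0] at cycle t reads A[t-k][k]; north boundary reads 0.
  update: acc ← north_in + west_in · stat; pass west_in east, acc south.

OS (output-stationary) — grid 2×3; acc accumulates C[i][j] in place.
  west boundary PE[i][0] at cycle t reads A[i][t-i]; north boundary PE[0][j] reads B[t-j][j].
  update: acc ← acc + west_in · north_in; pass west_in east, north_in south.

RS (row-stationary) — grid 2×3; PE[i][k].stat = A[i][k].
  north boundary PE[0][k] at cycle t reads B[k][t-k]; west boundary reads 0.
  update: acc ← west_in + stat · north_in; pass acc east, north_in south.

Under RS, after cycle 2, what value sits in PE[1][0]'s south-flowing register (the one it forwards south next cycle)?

register = 7

RS (2×3). Following PE[1][0] plus its west/north inputs:
  0: (0,0).acc=14  regs=<14,7>
  0: (1,0).acc=0  regs=<0,0>
  1: (0,0).acc=14  regs=<14,7>
  1: (1,0).acc=42  regs=<42,7>
  2: (0,0).acc=18  regs=<18,9>
  2: (1,0).acc=42  regs=<42,7>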